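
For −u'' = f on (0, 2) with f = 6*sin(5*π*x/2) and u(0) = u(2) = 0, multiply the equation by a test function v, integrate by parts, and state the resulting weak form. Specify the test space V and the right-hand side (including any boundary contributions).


V = H^1_0(0, 2) (so v(0) = v(2) = 0); weak form: ∫_0^2 u'v' dx = ∫_0^2 (6*sin(5*π*x/2)) v dx for all v ∈ V.

Multiply both sides by a test function v and integrate from 0 to 2:
  ∫_0^2 −u''(x) v(x) dx = ∫_0^2 f(x) v(x) dx.
Integrate the LHS by parts once:
  ∫_0^2 −u'' v dx = −[u'(x) v(x)]_0^2 + ∫_0^2 u'(x) v'(x) dx.
Thus ∫_0^2 u'(x) v'(x) dx = ∫_0^2 f(x) v(x) dx + [u'(x) v(x)]_0^2.
Choose V so that boundary terms are either known or forced to vanish.
u is Dirichlet: u(0) = u(2) = 0. Let V = H^1_0(0, 2); then v(0) = v(2) = 0, and [u' v]_0^2 = 0.
Weak formulation: find u (satisfying any essential BC) such that ∫_0^2 u'(x) v'(x) dx = ∫_0^2 f v dx for all v ∈ V.
Substituting f(x) = 6*sin(5*π*x/2), the right-hand side is ∫_0^2 (6*sin(5*π*x/2)) v dx.


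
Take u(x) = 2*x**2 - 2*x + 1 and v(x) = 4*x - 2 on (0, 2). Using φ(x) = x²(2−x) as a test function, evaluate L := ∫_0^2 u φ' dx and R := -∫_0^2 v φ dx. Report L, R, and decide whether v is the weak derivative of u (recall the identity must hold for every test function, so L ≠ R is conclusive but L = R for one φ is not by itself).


LHS = -56/15, RHS = -56/15. Yes, v = u' weakly.

u(x) = 2*x**2 - 2*x + 1, classical derivative u'(x) = 4*x - 2.
φ(x) = x²(2−x), so φ'(x) = x*(4 - 3*x).
Note φ(0) = φ(2) = 0, so the boundary term u·φ vanishes.
LHS = ∫_0^2 u(x) φ'(x) dx = ∫_0^2 (-6*x^4 + 14*x^3 - 11*x^2 + 4*x) dx. Term by term:
  ∫_0^2 -6*x^4 dx = -192/5;  ∫_0^2 14*x^3 dx = 56;  ∫_0^2 -11*x^2 dx = -88/3;
  ∫_0^2 4*x dx = 8.
Sum: -192/5 + 56 − 88/3 + 8 = -56/15.
So LHS = -56/15.
∫_0^2 v(x) φ(x) dx = ∫_0^2 (-4*x^4 + 10*x^3 - 4*x^2) dx. Term by term:
  ∫_0^2 -4*x^4 dx = -128/5;  ∫_0^2 10*x^3 dx = 40;  ∫_0^2 -4*x^2 dx = -32/3.
Sum: -128/5 + 40 − 32/3 = 56/15.
So RHS = -∫_0^2 v(x) φ(x) dx = -56/15.
LHS = RHS, so the identity holds for this test φ.
Moreover u is smooth here and v(x) = u'(x) = 4*x - 2 pointwise, so the identity holds for every test function. Hence v is the weak derivative of u.


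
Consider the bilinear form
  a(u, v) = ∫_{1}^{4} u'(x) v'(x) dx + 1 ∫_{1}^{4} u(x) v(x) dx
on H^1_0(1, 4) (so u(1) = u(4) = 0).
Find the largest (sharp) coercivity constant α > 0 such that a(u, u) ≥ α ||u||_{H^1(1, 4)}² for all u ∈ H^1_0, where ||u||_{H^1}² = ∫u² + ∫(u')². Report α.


α = 1

Coercivity of a(·,·) on H^1_0(1, 4) means a(u, u) ≥ α ||u||_{H^1}² for every u ∈ H^1_0.
The interval has length L = 3, and Poincaré/coercivity depend only on L. Here a(u, u) = ∫(u')² + (1)·∫u².
Here c = 1 ≥ 1, so a(u,u) = ∫(u')² + c∫u² ≥ ∫(u')² + ∫u² = ||u||_{H^1}², i.e. α = 1 works. No larger α is possible: a(u,u) ≥ α||u||_{H^1}² means (1−α)∫(u')² ≥ (α−c)∫u², and for the modes u_n = sin(nπ(x−x₀)/L) (x₀ the left endpoint) one has ∫u_n²/∫(u_n')² = (L/(nπ))² → 0, so a(u_n,u_n)/||u_n||_{H^1}² → 1. Hence the optimal constant is α = 1.
Therefore α = 1.


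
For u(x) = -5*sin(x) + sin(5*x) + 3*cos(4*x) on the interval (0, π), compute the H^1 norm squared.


||u||_{H^1(0,π)}^2 = 544/3 + 229*π/2

u'(x) = -12*sin(4*x) - 5*cos(x) + 5*cos(5*x).
Expand u² and (u')² and integrate term by term on (0, π), using: for integers n ≥ 1, ∫_0^π sin²(nx) dx = ∫_0^π cos²(nx) dx = π/2; for n ≠ n', ∫_0^π sin(nx)sin(n'x) dx = ∫_0^π cos(nx)cos(n'x) dx = 0; and by product-to-sum, ∫_0^π sin(nx)cos(n'x) dx = ½∫_0^π [sin((n+n')x) + sin((n−n')x)] dx, which is 0 when n+n' is even and 2n/(n²−n'²) when n+n' is odd (it need not vanish on (0, π)).
  u² squared terms: (-5)²·∫sin(x)² dx = 25·π/2 = 25*π/2;  (3)²·∫cos(4x)² dx = 9·π/2 = 9*π/2;  (1)²·∫sin(5x)² dx = 1·π/2 = π/2.
  u² cross terms: 2·(-5)·(3)·∫sin(x)·cos(4x) dx = -30·(-2/15) = 4;  2·(-5)·(1)·∫sin(x)·sin(5x) dx = -10·(0) = 0;  2·(3)·(1)·∫cos(4x)·sin(5x) dx = 6·(10/9) = 20/3.
  So ∫_0^π u² dx = 25*π/2 + 9*π/2 + π/2 + 4 + 0 + 20/3 = 32/3 + 35*π/2.
  (u')² squared terms: (-12)²·∫sin(4x)² dx = 144·π/2 = 72*π;  (-5)²·∫cos(x)² dx = 25·π/2 = 25*π/2;  (5)²·∫cos(5x)² dx = 25·π/2 = 25*π/2.
  (u')² cross terms: 2·(-12)·(-5)·∫sin(4x)·cos(x) dx = 120·(8/15) = 64;  2·(-12)·(5)·∫sin(4x)·cos(5x) dx = -120·(-8/9) = 320/3;  2·(-5)·(5)·∫cos(x)·cos(5x) dx = -50·(0) = 0.
  So ∫_0^π (u')² dx = 72*π + 25*π/2 + 25*π/2 + 64 + 320/3 + 0 = 512/3 + 97*π.
||u||_{H^1}^2 = (32/3 + 35*π/2) + (512/3 + 97*π) = 544/3 + 229*π/2.


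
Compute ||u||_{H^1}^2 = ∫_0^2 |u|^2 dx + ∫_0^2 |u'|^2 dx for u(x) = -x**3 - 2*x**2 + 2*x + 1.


||u||_{H^1}^2 = 17978/105

The H^1 norm (squared) on an interval (0, L) is
  ||u||_{H^1}^2 = ∫_0^L u(x)^2 dx + ∫_0^L u'(x)^2 dx.
Compute u'(x) = -3*x**2 - 4*x + 2.
Then u(x)^2 = x**6 + 4*x**5 - 10*x**3 + 4*x + 1 and u'(x)^2 = 9*x**4 + 24*x**3 + 4*x**2 - 16*x + 4.
Integrate each monomial from 0 to 2 using ∫_0^2 c·x^n dx = c·2^(n+1)/(n+1):
  ∫_0^2 u(x)^2 dx = ∫_0^2 (x^6 + 4*x^5 - 10*x^3 + 4*x + 1) dx. Term by term:
    ∫_0^2 x^6 dx = 128/7;  ∫_0^2 4*x^5 dx = 128/3;  ∫_0^2 -10*x^3 dx = -40;
    ∫_0^2 4*x dx = 8;  ∫_0^2 1 dx = 2.
  Sum: 128/7 + 128/3 − 40 + 8 + 2 = 650/21.
  ∫_0^2 u'(x)^2 dx = ∫_0^2 (9*x^4 + 24*x^3 + 4*x^2 - 16*x + 4) dx. Term by term:
    ∫_0^2 9*x^4 dx = 288/5;  ∫_0^2 24*x^3 dx = 96;  ∫_0^2 4*x^2 dx = 32/3;
    ∫_0^2 -16*x dx = -32;  ∫_0^2 4 dx = 8.
  Sum: 288/5 + 96 + 32/3 − 32 + 8 = 2104/15.
Adding: ||u||_{H^1}^2 = 650/21 + 2104/15 = 17978/105.


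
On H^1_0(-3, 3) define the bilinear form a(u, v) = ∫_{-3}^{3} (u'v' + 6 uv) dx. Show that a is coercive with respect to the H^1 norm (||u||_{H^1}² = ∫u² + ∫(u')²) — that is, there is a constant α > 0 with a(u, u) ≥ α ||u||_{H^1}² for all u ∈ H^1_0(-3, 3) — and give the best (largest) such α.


α = 1

Coercivity of a(·,·) on H^1_0(-3, 3) means a(u, u) ≥ α ||u||_{H^1}² for every u ∈ H^1_0.
The interval has length L = 6, and Poincaré/coercivity depend only on L. Here a(u, u) = ∫(u')² + (6)·∫u².
Here c = 6 ≥ 1, so a(u,u) = ∫(u')² + c∫u² ≥ ∫(u')² + ∫u² = ||u||_{H^1}², i.e. α = 1 works. No larger α is possible: a(u,u) ≥ α||u||_{H^1}² means (1−α)∫(u')² ≥ (α−c)∫u², and for the modes u_n = sin(nπ(x−x₀)/L) (x₀ the left endpoint) one has ∫u_n²/∫(u_n')² = (L/(nπ))² → 0, so a(u_n,u_n)/||u_n||_{H^1}² → 1. Hence the optimal constant is α = 1.
Therefore α = 1.


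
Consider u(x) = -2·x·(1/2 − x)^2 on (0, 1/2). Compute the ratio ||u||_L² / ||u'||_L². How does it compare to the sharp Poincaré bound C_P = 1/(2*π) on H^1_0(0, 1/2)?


||u||_L² / ||u'||_L² = sqrt(14)/28 < C_P = 1/(2*π).

u(x) = -2·x·(1/2 − x)^2, so u'(x) = (1 - 6*x)*(x - 1/2).
u(x) = -2·x·(1/2 − x)^2 vanishes at x = 0 and x = 1/2, so u ∈ H^1_0(0, 1/2). Differentiate via the product rule and integrate the resulting polynomials term by term.
  ∫_0^1/2 u² dx = ∫_0^1/2 (4*x^6 - 8*x^5 + 6*x^4 - 2*x^3 + x^2/4) dx. Term by term:
    ∫_0^1/2 4*x^6 dx = 1/224;  ∫_0^1/2 -8*x^5 dx = -1/48;  ∫_0^1/2 6*x^4 dx = 3/80;
    ∫_0^1/2 -2*x^3 dx = -1/32;  ∫_0^1/2 x^2/4 dx = 1/96.
  Sum: 1/224 − 1/48 + 3/80 − 1/32 + 1/96 = 1/3360.
  ∫_0^1/2 (u')² dx = ∫_0^1/2 (36*x^4 - 48*x^3 + 22*x^2 - 4*x + 1/4) dx. Term by term:
    ∫_0^1/2 36*x^4 dx = 9/40;  ∫_0^1/2 -48*x^3 dx = -3/4;  ∫_0^1/2 22*x^2 dx = 11/12;
    ∫_0^1/2 -4*x dx = -1/2;  ∫_0^1/2 1/4 dx = 1/8.
  Sum: 9/40 − 3/4 + 11/12 − 1/2 + 1/8 = 1/60.
∫_0^1/2 u² dx = 1/3360, so ||u||_L² = sqrt(210)/840.
∫_0^1/2 (u')² dx = 1/60, so ||u'||_L² = sqrt(15)/30.
Ratio ||u||_L² / ||u'||_L² = sqrt(14)/28.
Sharp Poincaré constant on H^1_0(0, 1/2) is C_P = L/π = 1/(2*π), achieved by sin(2*π·x).
A polynomial bump cannot attain the sharp Poincaré constant (only the first sine eigenfunction does), so the ratio is strictly less than C_P, consistent with ||u||_L² ≤ C_P ||u'||_L².


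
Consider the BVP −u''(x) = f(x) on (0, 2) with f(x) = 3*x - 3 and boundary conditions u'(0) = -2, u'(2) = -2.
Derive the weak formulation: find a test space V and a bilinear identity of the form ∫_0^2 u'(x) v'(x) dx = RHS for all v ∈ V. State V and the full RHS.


V = H^1(0, 2) (v unrestricted at boundary; u is determined up to an additive constant); weak form: ∫_0^2 u'v' dx = ∫_0^2 (3*x - 3) v dx − 2·v(2) + 2·v(0) for all v ∈ V.

Multiply both sides by a test function v and integrate from 0 to 2:
  ∫_0^2 −u''(x) v(x) dx = ∫_0^2 f(x) v(x) dx.
Integrate the LHS by parts once:
  ∫_0^2 −u'' v dx = −[u'(x) v(x)]_0^2 + ∫_0^2 u'(x) v'(x) dx.
Thus ∫_0^2 u'(x) v'(x) dx = ∫_0^2 f(x) v(x) dx + [u'(x) v(x)]_0^2.
Choose V so that boundary terms are either known or forced to vanish.
u has inhomogeneous Neumann u'(0) = -2, u'(2) = -2. [u' v]_0^2 = (-2)·v(2) − (-2)·v(0) = − 2·v(2) + 2·v(0). Take V = H^1(0, 2); boundary term becomes part of RHS.
Weak formulation: find u (satisfying any essential BC) such that ∫_0^2 u'(x) v'(x) dx = ∫_0^2 f v dx − 2·v(2) + 2·v(0) for all v ∈ V (Neumann data are natural BCs: they enter the RHS as boundary terms).
Substituting f(x) = 3*x - 3, the right-hand side is ∫_0^2 (3*x - 3) v dx − 2·v(2) + 2·v(0).
Compatibility check (pure Neumann): taking v ≡ 1 ∈ V gives 0 = ∫_0^2 f dx + (-2) − (-2), i.e. ∫_0^2 f dx must equal u'(0) − u'(2) = 0. Indeed ∫_0^2 (3*x - 3) dx = 0, so the data are compatible. The solution is then unique only up to an additive constant (fix it e.g. by requiring ∫_0^2 u dx = 0).


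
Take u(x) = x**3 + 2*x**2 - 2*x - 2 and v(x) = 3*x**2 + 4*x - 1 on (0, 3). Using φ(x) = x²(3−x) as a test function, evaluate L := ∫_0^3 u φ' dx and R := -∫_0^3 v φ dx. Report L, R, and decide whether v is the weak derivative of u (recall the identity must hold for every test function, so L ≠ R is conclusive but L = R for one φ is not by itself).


LHS = -108, RHS = -459/4. No, v is not the weak derivative of u.

u(x) = x**3 + 2*x**2 - 2*x - 2, classical derivative u'(x) = 3*x**2 + 4*x - 2.
φ(x) = x²(3−x), so φ'(x) = 3*x*(2 - x).
Note φ(0) = φ(3) = 0, so the boundary term u·φ vanishes.
LHS = ∫_0^3 u(x) φ'(x) dx = ∫_0^3 (-3*x^5 + 18*x^3 - 6*x^2 - 12*x) dx. Term by term:
  ∫_0^3 -3*x^5 dx = -729/2;  ∫_0^3 18*x^3 dx = 729/2;  ∫_0^3 -6*x^2 dx = -54;
  ∫_0^3 -12*x dx = -54.
Sum: -729/2 + 729/2 − 54 − 54 = -108.
So LHS = -108.
∫_0^3 v(x) φ(x) dx = ∫_0^3 (-3*x^5 + 5*x^4 + 13*x^3 - 3*x^2) dx. Term by term:
  ∫_0^3 -3*x^5 dx = -729/2;  ∫_0^3 5*x^4 dx = 243;  ∫_0^3 13*x^3 dx = 1053/4;
  ∫_0^3 -3*x^2 dx = -27.
Sum: -729/2 + 243 + 1053/4 − 27 = 459/4.
So RHS = -∫_0^3 v(x) φ(x) dx = -459/4.
LHS − RHS = 27/4 ≠ 0, so the identity fails.
(For a valid weak derivative the identity must hold for EVERY test function, in particular this one. The failure shows v is NOT the weak derivative of u.)
Correct weak derivative would be u'(x) = 3*x**2 + 4*x - 2.


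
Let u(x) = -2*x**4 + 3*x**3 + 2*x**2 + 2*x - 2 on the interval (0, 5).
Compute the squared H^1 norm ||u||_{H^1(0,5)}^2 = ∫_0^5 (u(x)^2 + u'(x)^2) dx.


||u||_{H^1}^2 = 85222765/126

The H^1 norm (squared) on an interval (0, L) is
  ||u||_{H^1}^2 = ∫_0^L u(x)^2 dx + ∫_0^L u'(x)^2 dx.
Compute u'(x) = -8*x**3 + 9*x**2 + 4*x + 2.
Then u(x)^2 = 4*x**8 - 12*x**7 + x**6 + 4*x**5 + 24*x**4 - 4*x**3 - 4*x**2 - 8*x + 4 and u'(x)^2 = 64*x**6 - 144*x**5 + 17*x**4 + 40*x**3 + 52*x**2 + 16*x + 4.
Integrate each monomial from 0 to 5 using ∫_0^5 c·x^n dx = c·5^(n+1)/(n+1):
  ∫_0^5 u(x)^2 dx = ∫_0^5 (4*x^8 - 12*x^7 + x^6 + 4*x^5 + 24*x^4 - 4*x^3 - 4*x^2 - 8*x + 4) dx. Term by term:
    ∫_0^5 4*x^8 dx = 7812500/9;  ∫_0^5 -12*x^7 dx = -1171875/2;  ∫_0^5 x^6 dx = 78125/7;
    ∫_0^5 4*x^5 dx = 31250/3;  ∫_0^5 24*x^4 dx = 15000;  ∫_0^5 -4*x^3 dx = -625;
    ∫_0^5 -4*x^2 dx = -500/3;  ∫_0^5 -8*x dx = -100;  ∫_0^5 4 dx = 20.
  Sum: 7812500/9 − 1171875/2 + 78125/7 + 31250/3 + 15000 − 625 − 500/3 − 100 + 20 = 40045795/126.
  ∫_0^5 u'(x)^2 dx = ∫_0^5 (64*x^6 - 144*x^5 + 17*x^4 + 40*x^3 + 52*x^2 + 16*x + 4) dx. Term by term:
    ∫_0^5 64*x^6 dx = 5000000/7;  ∫_0^5 -144*x^5 dx = -375000;  ∫_0^5 17*x^4 dx = 10625;
    ∫_0^5 40*x^3 dx = 6250;  ∫_0^5 52*x^2 dx = 6500/3;  ∫_0^5 16*x dx = 200;
    ∫_0^5 4 dx = 20.
  Sum: 5000000/7 − 375000 + 10625 + 6250 + 6500/3 + 200 + 20 = 7529495/21.
Adding: ||u||_{H^1}^2 = 40045795/126 + 7529495/21 = 85222765/126.


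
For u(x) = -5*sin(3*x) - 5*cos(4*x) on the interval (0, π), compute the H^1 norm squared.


||u||_{H^1(0,π)}^2 = -5100/7 + 675*π/2

u'(x) = 20*sin(4*x) - 15*cos(3*x).
Expand u² and (u')² and integrate term by term on (0, π), using: for integers n ≥ 1, ∫_0^π sin²(nx) dx = ∫_0^π cos²(nx) dx = π/2; for n ≠ n', ∫_0^π sin(nx)sin(n'x) dx = ∫_0^π cos(nx)cos(n'x) dx = 0; and by product-to-sum, ∫_0^π sin(nx)cos(n'x) dx = ½∫_0^π [sin((n+n')x) + sin((n−n')x)] dx, which is 0 when n+n' is even and 2n/(n²−n'²) when n+n' is odd (it need not vanish on (0, π)).
  u² squared terms: (-5)²·∫cos(4x)² dx = 25·π/2 = 25*π/2;  (-5)²·∫sin(3x)² dx = 25·π/2 = 25*π/2.
  u² cross terms: 2·(-5)·(-5)·∫cos(4x)·sin(3x) dx = 50·(-6/7) = -300/7.
  So ∫_0^π u² dx = 25*π/2 + 25*π/2 − 300/7 = -300/7 + 25*π.
  (u')² squared terms: (-15)²·∫cos(3x)² dx = 225·π/2 = 225*π/2;  (20)²·∫sin(4x)² dx = 400·π/2 = 200*π.
  (u')² cross terms: 2·(-15)·(20)·∫cos(3x)·sin(4x) dx = -600·(8/7) = -4800/7.
  So ∫_0^π (u')² dx = 225*π/2 + 200*π − 4800/7 = -4800/7 + 625*π/2.
||u||_{H^1}^2 = (-300/7 + 25*π) + (-4800/7 + 625*π/2) = -5100/7 + 675*π/2.


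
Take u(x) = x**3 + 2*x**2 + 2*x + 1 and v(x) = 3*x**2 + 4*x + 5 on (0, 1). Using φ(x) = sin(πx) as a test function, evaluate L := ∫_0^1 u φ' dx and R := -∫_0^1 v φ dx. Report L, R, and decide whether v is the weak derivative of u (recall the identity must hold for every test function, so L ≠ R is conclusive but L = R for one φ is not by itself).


LHS = -11/π + 12/π^3, RHS = -17/π + 12/π^3. No, v is not the weak derivative of u.

u(x) = x**3 + 2*x**2 + 2*x + 1, classical derivative u'(x) = 3*x**2 + 4*x + 2.
φ(x) = sin(πx), so φ'(x) = π*cos(π*x).
Note φ(0) = φ(1) = 0, so the boundary term u·φ vanishes.
LHS = ∫_0^1 u(x) φ'(x) dx = ∫_0^1 (π*x^3*cos(π*x) + 2*π*x^2*cos(π*x) + 2*π*x*cos(π*x) + π*cos(π*x)) dx. Term by term:
  ∫_0^1 π*cos(π*x) dx = 0;  ∫_0^1 π*x^3*cos(π*x) dx = -3/π + 12/π^3;  ∫_0^1 2*π*x*cos(π*x) dx = -4/π;
  ∫_0^1 2*π*x^2*cos(π*x) dx = -4/π.
Sum: 0 + -3/π + 12/π^3 − 4/π − 4/π = -11/π + 12/π^3.
So LHS = -11/π + 12/π^3.
∫_0^1 v(x) φ(x) dx = ∫_0^1 (3*x^2*sin(π*x) + 4*x*sin(π*x) + 5*sin(π*x)) dx. Term by term:
  ∫_0^1 5*sin(π*x) dx = 10/π;  ∫_0^1 3*x^2*sin(π*x) dx = -12/π^3 + 3/π;  ∫_0^1 4*x*sin(π*x) dx = 4/π.
Sum: 10/π + -12/π^3 + 3/π + 4/π = -12/π^3 + 17/π.
So RHS = -∫_0^1 v(x) φ(x) dx = -17/π + 12/π^3.
LHS − RHS = 6/π ≠ 0, so the identity fails.
(For a valid weak derivative the identity must hold for EVERY test function, in particular this one. The failure shows v is NOT the weak derivative of u.)
Correct weak derivative would be u'(x) = 3*x**2 + 4*x + 2.


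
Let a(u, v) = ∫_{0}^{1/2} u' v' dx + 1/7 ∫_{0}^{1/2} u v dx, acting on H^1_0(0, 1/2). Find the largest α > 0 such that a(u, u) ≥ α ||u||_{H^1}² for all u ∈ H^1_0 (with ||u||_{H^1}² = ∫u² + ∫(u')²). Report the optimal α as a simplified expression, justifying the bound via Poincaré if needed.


α = (1 + 28*π^2)/(7*(1 + 4*π^2))

Coercivity of a(·,·) on H^1_0(0, 1/2) means a(u, u) ≥ α ||u||_{H^1}² for every u ∈ H^1_0.
The interval has length L = 1/2, and Poincaré/coercivity depend only on L. Here a(u, u) = ∫(u')² + (1/7)·∫u².
Here 0 < c = 1/7 < 1. The condition a(u,u) ≥ α||u||_{H^1}² reads (1−α)∫(u')² ≥ (α−c)∫u². Any admissible α is ≤ 1 (rapidly oscillating u have ∫u²/∫(u')² → 0), and α = 1 would force 0 ≥ (1−c)∫u², impossible since c < 1; so 1−α > 0. By the sharp Poincaré inequality on H^1_0 of an interval of length L, ∫(u')² ≥ (π/L)²∫u² with equality for the first sine mode sin(π(x−x₀)/L) (x₀ the left endpoint), so the inequality holds for all u iff (1−α)(π/L)² ≥ α − c, i.e. α ≤ ((π/L)² + c)/((π/L)² + 1) = (1 + c(L/π)²)/(1 + (L/π)²). With (π/L)² = 4*π^2 and c = 1/7, the largest admissible constant is α = ((π/L)² + c)/((π/L)² + 1).
Simplifying, α = (1 + 28*π^2)/(7*(1 + 4*π^2)).


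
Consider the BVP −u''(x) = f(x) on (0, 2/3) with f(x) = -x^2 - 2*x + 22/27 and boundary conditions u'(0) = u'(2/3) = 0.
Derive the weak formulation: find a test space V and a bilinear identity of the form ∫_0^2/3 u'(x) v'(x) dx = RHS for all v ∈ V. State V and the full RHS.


V = H^1(0, 2/3) (no boundary constraint on v; u is determined up to an additive constant); weak form: ∫_0^2/3 u'v' dx = ∫_0^2/3 (-x^2 - 2*x + 22/27) v dx for all v ∈ V.

Multiply both sides by a test function v and integrate from 0 to 2/3:
  ∫_0^2/3 −u''(x) v(x) dx = ∫_0^2/3 f(x) v(x) dx.
Integrate the LHS by parts once:
  ∫_0^2/3 −u'' v dx = −[u'(x) v(x)]_0^2/3 + ∫_0^2/3 u'(x) v'(x) dx.
Thus ∫_0^2/3 u'(x) v'(x) dx = ∫_0^2/3 f(x) v(x) dx + [u'(x) v(x)]_0^2/3.
Choose V so that boundary terms are either known or forced to vanish.
u has homogeneous Neumann: u'(0) = u'(2/3) = 0. So [u' v]_0^2/3 = 0·v(2/3) − 0·v(0) = 0 for any v; take V = H^1(0, 2/3).
Weak formulation: find u (satisfying any essential BC) such that ∫_0^2/3 u'(x) v'(x) dx = ∫_0^2/3 f v dx for all v ∈ V (homogeneous Neumann, so boundary terms vanish).
Substituting f(x) = -x^2 - 2*x + 22/27, the right-hand side is ∫_0^2/3 (-x^2 - 2*x + 22/27) v dx.
Compatibility check (pure Neumann): taking v ≡ 1 ∈ V gives 0 = ∫_0^2/3 f dx + (0) − (0), i.e. ∫_0^2/3 f dx must equal u'(0) − u'(2/3) = 0. Indeed ∫_0^2/3 (-x^2 - 2*x + 22/27) dx = 0, so the data are compatible. The solution is then unique only up to an additive constant (fix it e.g. by requiring ∫_0^2/3 u dx = 0).


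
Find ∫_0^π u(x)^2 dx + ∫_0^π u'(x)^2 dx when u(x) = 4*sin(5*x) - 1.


||u||_{H^1(0,π)}^2 = -16/5 + 209*π

u'(x) = 20*cos(5*x).
Expand u² and (u')² and integrate term by term on (0, π), using: for integers n ≥ 1, ∫_0^π sin²(nx) dx = ∫_0^π cos²(nx) dx = π/2; for n ≠ n', ∫_0^π sin(nx)sin(n'x) dx = ∫_0^π cos(nx)cos(n'x) dx = 0; and by product-to-sum, ∫_0^π sin(nx)cos(n'x) dx = ½∫_0^π [sin((n+n')x) + sin((n−n')x)] dx, which is 0 when n+n' is even and 2n/(n²−n'²) when n+n' is odd (it need not vanish on (0, π)). For the constant mode: ∫_0^π 1 dx = π, ∫_0^π cos(nx) dx = 0, ∫_0^π sin(nx) dx = (1−(−1)^n)/n.
  u² squared terms: (-1)²·∫1 dx = 1·π = π;  (4)²·∫sin(5x)² dx = 16·π/2 = 8*π.
  u² cross terms: 2·(-1)·(4)·∫1·sin(5x) dx = -8·(2/5) = -16/5.
  So ∫_0^π u² dx = π + 8*π − 16/5 = -16/5 + 9*π.
  (u')² squared terms: (20)²·∫cos(5x)² dx = 400·π/2 = 200*π.
  So ∫_0^π (u')² dx = 200*π.
||u||_{H^1}^2 = (-16/5 + 9*π) + (200*π) = -16/5 + 209*π.


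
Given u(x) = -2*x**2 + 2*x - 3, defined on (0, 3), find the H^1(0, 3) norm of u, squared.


||u||_{H^1}^2 = 1167/5

The H^1 norm (squared) on an interval (0, L) is
  ||u||_{H^1}^2 = ∫_0^L u(x)^2 dx + ∫_0^L u'(x)^2 dx.
Compute u'(x) = 2 - 4*x.
Then u(x)^2 = 4*x**4 - 8*x**3 + 16*x**2 - 12*x + 9 and u'(x)^2 = 16*x**2 - 16*x + 4.
Integrate each monomial from 0 to 3 using ∫_0^3 c·x^n dx = c·3^(n+1)/(n+1):
  ∫_0^3 u(x)^2 dx = ∫_0^3 (4*x^4 - 8*x^3 + 16*x^2 - 12*x + 9) dx. Term by term:
    ∫_0^3 4*x^4 dx = 972/5;  ∫_0^3 -8*x^3 dx = -162;  ∫_0^3 16*x^2 dx = 144;
    ∫_0^3 -12*x dx = -54;  ∫_0^3 9 dx = 27.
  Sum: 972/5 − 162 + 144 − 54 + 27 = 747/5.
  ∫_0^3 u'(x)^2 dx = ∫_0^3 (16*x^2 - 16*x + 4) dx. Term by term:
    ∫_0^3 16*x^2 dx = 144;  ∫_0^3 -16*x dx = -72;  ∫_0^3 4 dx = 12.
  Sum: 144 − 72 + 12 = 84.
Adding: ||u||_{H^1}^2 = 747/5 + 84 = 1167/5.


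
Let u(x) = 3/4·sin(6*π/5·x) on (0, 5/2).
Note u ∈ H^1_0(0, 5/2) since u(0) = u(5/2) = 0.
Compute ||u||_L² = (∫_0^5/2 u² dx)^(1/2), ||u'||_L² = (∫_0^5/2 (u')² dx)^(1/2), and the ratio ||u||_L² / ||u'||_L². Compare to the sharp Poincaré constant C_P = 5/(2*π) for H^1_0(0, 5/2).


||u||_L² / ||u'||_L² = 5/(6*π) < C_P = 5/(2*π).

u(x) = 3/4·sin(6*π/5·x), so u'(x) = 9*π*cos(6*π*x/5)/10.
Writing u(x) = A·sin(kπx/L) with A = 3/4 and k = 3, use ∫_0^L sin²(kπx/L) dx = L/2 and ∫_0^L cos²(kπx/L) dx = L/2.
u² = 9/16·sin²(6*π/5·x) and (u')² = 81*π^2/100·cos²(6*π/5·x), and each of sin², cos² integrates to L/2 = 5/4 over (0, 5/2).
∫_0^5/2 u² dx = 45/64, so ||u||_L² = 3*sqrt(5)/8.
∫_0^5/2 (u')² dx = 81*π^2/80, so ||u'||_L² = 9*sqrt(5)*π/20.
Ratio ||u||_L² / ||u'||_L² = 5/(6*π).
Sharp Poincaré constant on H^1_0(0, 5/2) is C_P = L/π = 5/(2*π), achieved by sin(2*π/5·x).
This is the k = 3 harmonic; the ratio L/(kπ) is strictly less than C_P = L/π, consistent with the sharp inequality ||u||_L² ≤ C_P ||u'||_L².


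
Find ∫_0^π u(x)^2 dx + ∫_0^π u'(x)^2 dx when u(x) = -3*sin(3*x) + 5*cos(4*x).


||u||_{H^1(0,π)}^2 = 3060/7 + 515*π/2

u'(x) = -20*sin(4*x) - 9*cos(3*x).
Expand u² and (u')² and integrate term by term on (0, π), using: for integers n ≥ 1, ∫_0^π sin²(nx) dx = ∫_0^π cos²(nx) dx = π/2; for n ≠ n', ∫_0^π sin(nx)sin(n'x) dx = ∫_0^π cos(nx)cos(n'x) dx = 0; and by product-to-sum, ∫_0^π sin(nx)cos(n'x) dx = ½∫_0^π [sin((n+n')x) + sin((n−n')x)] dx, which is 0 when n+n' is even and 2n/(n²−n'²) when n+n' is odd (it need not vanish on (0, π)).
  u² squared terms: (-3)²·∫sin(3x)² dx = 9·π/2 = 9*π/2;  (5)²·∫cos(4x)² dx = 25·π/2 = 25*π/2.
  u² cross terms: 2·(-3)·(5)·∫sin(3x)·cos(4x) dx = -30·(-6/7) = 180/7.
  So ∫_0^π u² dx = 9*π/2 + 25*π/2 + 180/7 = 180/7 + 17*π.
  (u')² squared terms: (-20)²·∫sin(4x)² dx = 400·π/2 = 200*π;  (-9)²·∫cos(3x)² dx = 81·π/2 = 81*π/2.
  (u')² cross terms: 2·(-20)·(-9)·∫sin(4x)·cos(3x) dx = 360·(8/7) = 2880/7.
  So ∫_0^π (u')² dx = 200*π + 81*π/2 + 2880/7 = 2880/7 + 481*π/2.
||u||_{H^1}^2 = (180/7 + 17*π) + (2880/7 + 481*π/2) = 3060/7 + 515*π/2.


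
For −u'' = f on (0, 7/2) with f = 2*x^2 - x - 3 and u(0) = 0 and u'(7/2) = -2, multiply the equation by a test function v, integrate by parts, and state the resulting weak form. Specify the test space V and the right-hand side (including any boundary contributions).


V = {v ∈ H^1(0, 7/2) : v(0) = 0} (test functions vanish at x = 0 where u is specified); weak form: ∫_0^7/2 u'v' dx = ∫_0^7/2 (2*x^2 - x - 3) v dx − 2·v(7/2) for all v ∈ V.

Multiply both sides by a test function v and integrate from 0 to 7/2:
  ∫_0^7/2 −u''(x) v(x) dx = ∫_0^7/2 f(x) v(x) dx.
Integrate the LHS by parts once:
  ∫_0^7/2 −u'' v dx = −[u'(x) v(x)]_0^7/2 + ∫_0^7/2 u'(x) v'(x) dx.
Thus ∫_0^7/2 u'(x) v'(x) dx = ∫_0^7/2 f(x) v(x) dx + [u'(x) v(x)]_0^7/2.
Choose V so that boundary terms are either known or forced to vanish.
Mixed BC: u(0) = 0 (Dirichlet) and u'(7/2) = -2 (Neumann). Define V = {v ∈ H^1(0, 7/2) : v(0) = 0}. Then [u' v]_0^7/2 = u'(7/2)·v(7/2) − u'(0)·0 = − 2·v(7/2).
Weak formulation: find u (satisfying any essential BC) such that ∫_0^7/2 u'(x) v'(x) dx = ∫_0^7/2 f v dx − 2·v(7/2) for all v ∈ V (Dirichlet at 0 absorbed into V; Neumann datum at x = 7/2 contributes the boundary term).
Substituting f(x) = 2*x^2 - x - 3, the right-hand side is ∫_0^7/2 (2*x^2 - x - 3) v dx − 2·v(7/2).


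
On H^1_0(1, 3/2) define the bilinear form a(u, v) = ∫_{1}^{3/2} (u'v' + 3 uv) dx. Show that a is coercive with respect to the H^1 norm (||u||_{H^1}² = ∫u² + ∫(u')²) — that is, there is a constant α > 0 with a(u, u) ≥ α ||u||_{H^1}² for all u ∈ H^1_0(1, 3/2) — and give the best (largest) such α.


α = 1

Coercivity of a(·,·) on H^1_0(1, 3/2) means a(u, u) ≥ α ||u||_{H^1}² for every u ∈ H^1_0.
The interval has length L = 1/2, and Poincaré/coercivity depend only on L. Here a(u, u) = ∫(u')² + (3)·∫u².
Here c = 3 ≥ 1, so a(u,u) = ∫(u')² + c∫u² ≥ ∫(u')² + ∫u² = ||u||_{H^1}², i.e. α = 1 works. No larger α is possible: a(u,u) ≥ α||u||_{H^1}² means (1−α)∫(u')² ≥ (α−c)∫u², and for the modes u_n = sin(nπ(x−x₀)/L) (x₀ the left endpoint) one has ∫u_n²/∫(u_n')² = (L/(nπ))² → 0, so a(u_n,u_n)/||u_n||_{H^1}² → 1. Hence the optimal constant is α = 1.
Therefore α = 1.


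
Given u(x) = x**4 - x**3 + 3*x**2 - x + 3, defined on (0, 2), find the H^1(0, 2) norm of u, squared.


||u||_{H^1}^2 = 147544/315

The H^1 norm (squared) on an interval (0, L) is
  ||u||_{H^1}^2 = ∫_0^L u(x)^2 dx + ∫_0^L u'(x)^2 dx.
Compute u'(x) = 4*x**3 - 3*x**2 + 6*x - 1.
Then u(x)^2 = x**8 - 2*x**7 + 7*x**6 - 8*x**5 + 17*x**4 - 12*x**3 + 19*x**2 - 6*x + 9 and u'(x)^2 = 16*x**6 - 24*x**5 + 57*x**4 - 44*x**3 + 42*x**2 - 12*x + 1.
Integrate each monomial from 0 to 2 using ∫_0^2 c·x^n dx = c·2^(n+1)/(n+1):
  ∫_0^2 u(x)^2 dx = ∫_0^2 (x^8 - 2*x^7 + 7*x^6 - 8*x^5 + 17*x^4 - 12*x^3 + 19*x^2 - 6*x + 9) dx. Term by term:
    ∫_0^2 x^8 dx = 512/9;  ∫_0^2 -2*x^7 dx = -64;  ∫_0^2 7*x^6 dx = 128;
    ∫_0^2 -8*x^5 dx = -256/3;  ∫_0^2 17*x^4 dx = 544/5;  ∫_0^2 -12*x^3 dx = -48;
    ∫_0^2 19*x^2 dx = 152/3;  ∫_0^2 -6*x dx = -12;  ∫_0^2 9 dx = 18.
  Sum: 512/9 − 64 + 128 − 256/3 + 544/5 − 48 + 152/3 − 12 + 18 = 6886/45.
  ∫_0^2 u'(x)^2 dx = ∫_0^2 (16*x^6 - 24*x^5 + 57*x^4 - 44*x^3 + 42*x^2 - 12*x + 1) dx. Term by term:
    ∫_0^2 16*x^6 dx = 2048/7;  ∫_0^2 -24*x^5 dx = -256;  ∫_0^2 57*x^4 dx = 1824/5;
    ∫_0^2 -44*x^3 dx = -176;  ∫_0^2 42*x^2 dx = 112;  ∫_0^2 -12*x dx = -24;
    ∫_0^2 1 dx = 2.
  Sum: 2048/7 − 256 + 1824/5 − 176 + 112 − 24 + 2 = 11038/35.
Adding: ||u||_{H^1}^2 = 6886/45 + 11038/35 = 147544/315.


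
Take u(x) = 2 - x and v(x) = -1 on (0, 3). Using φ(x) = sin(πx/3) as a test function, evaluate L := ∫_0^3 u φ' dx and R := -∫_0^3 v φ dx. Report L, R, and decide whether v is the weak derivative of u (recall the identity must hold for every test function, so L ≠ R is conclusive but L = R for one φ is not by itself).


LHS = 6/π, RHS = 6/π. Yes, v = u' weakly.

u(x) = 2 - x, classical derivative u'(x) = -1.
φ(x) = sin(πx/3), so φ'(x) = π*cos(π*x/3)/3.
Note φ(0) = φ(3) = 0, so the boundary term u·φ vanishes.
LHS = ∫_0^3 u(x) φ'(x) dx = ∫_0^3 (-π*x*cos(π*x/3)/3 + 2*π*cos(π*x/3)/3) dx. Term by term:
  ∫_0^3 2*π*cos(π*x/3)/3 dx = 0;  ∫_0^3 -π*x*cos(π*x/3)/3 dx = 6/π.
Sum: 0 + 6/π = 6/π.
So LHS = 6/π.
∫_0^3 v(x) φ(x) dx = ∫_0^3 (-sin(π*x/3)) dx. Term by term:
  ∫_0^3 -sin(π*x/3) dx = -6/π.
So RHS = -∫_0^3 v(x) φ(x) dx = 6/π.
LHS = RHS, so the identity holds for this test φ.
Moreover u is smooth here and v(x) = u'(x) = -1 pointwise, so the identity holds for every test function. Hence v is the weak derivative of u.


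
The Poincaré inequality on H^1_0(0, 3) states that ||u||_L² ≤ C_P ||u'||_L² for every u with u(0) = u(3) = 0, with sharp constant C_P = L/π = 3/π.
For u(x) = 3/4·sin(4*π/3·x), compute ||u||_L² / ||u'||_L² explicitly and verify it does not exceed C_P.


||u||_L² / ||u'||_L² = 3/(4*π) < C_P = 3/π.

u(x) = 3/4·sin(4*π/3·x), so u'(x) = π*cos(4*π*x/3).
Writing u(x) = A·sin(kπx/L) with A = 3/4 and k = 4, use ∫_0^L sin²(kπx/L) dx = L/2 and ∫_0^L cos²(kπx/L) dx = L/2.
u² = 9/16·sin²(4*π/3·x) and (u')² = π^2·cos²(4*π/3·x), and each of sin², cos² integrates to L/2 = 3/2 over (0, 3).
∫_0^3 u² dx = 27/32, so ||u||_L² = 3*sqrt(6)/8.
∫_0^3 (u')² dx = 3*π^2/2, so ||u'||_L² = sqrt(6)*π/2.
Ratio ||u||_L² / ||u'||_L² = 3/(4*π).
Sharp Poincaré constant on H^1_0(0, 3) is C_P = L/π = 3/π, achieved by sin(π/3·x).
This is the k = 4 harmonic; the ratio L/(kπ) is strictly less than C_P = L/π, consistent with the sharp inequality ||u||_L² ≤ C_P ||u'||_L².


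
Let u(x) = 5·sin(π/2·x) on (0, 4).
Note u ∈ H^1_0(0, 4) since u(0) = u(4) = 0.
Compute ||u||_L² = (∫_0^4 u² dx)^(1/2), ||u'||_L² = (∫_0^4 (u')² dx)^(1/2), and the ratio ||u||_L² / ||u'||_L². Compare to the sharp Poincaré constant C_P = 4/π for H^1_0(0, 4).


||u||_L² / ||u'||_L² = 2/π < C_P = 4/π.

u(x) = 5·sin(π/2·x), so u'(x) = 5*π*cos(π*x/2)/2.
Writing u(x) = A·sin(kπx/L) with A = 5 and k = 2, use ∫_0^L sin²(kπx/L) dx = L/2 and ∫_0^L cos²(kπx/L) dx = L/2.
u² = 25·sin²(π/2·x) and (u')² = 25*π^2/4·cos²(π/2·x), and each of sin², cos² integrates to L/2 = 2 over (0, 4).
∫_0^4 u² dx = 50, so ||u||_L² = 5*sqrt(2).
∫_0^4 (u')² dx = 25*π^2/2, so ||u'||_L² = 5*sqrt(2)*π/2.
Ratio ||u||_L² / ||u'||_L² = 2/π.
Sharp Poincaré constant on H^1_0(0, 4) is C_P = L/π = 4/π, achieved by sin(π/4·x).
This is the k = 2 harmonic; the ratio L/(kπ) is strictly less than C_P = L/π, consistent with the sharp inequality ||u||_L² ≤ C_P ||u'||_L².


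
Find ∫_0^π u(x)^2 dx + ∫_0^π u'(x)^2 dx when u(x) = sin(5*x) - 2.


||u||_{H^1(0,π)}^2 = -8/5 + 17*π

u'(x) = 5*cos(5*x).
Expand u² and (u')² and integrate term by term on (0, π), using: for integers n ≥ 1, ∫_0^π sin²(nx) dx = ∫_0^π cos²(nx) dx = π/2; for n ≠ n', ∫_0^π sin(nx)sin(n'x) dx = ∫_0^π cos(nx)cos(n'x) dx = 0; and by product-to-sum, ∫_0^π sin(nx)cos(n'x) dx = ½∫_0^π [sin((n+n')x) + sin((n−n')x)] dx, which is 0 when n+n' is even and 2n/(n²−n'²) when n+n' is odd (it need not vanish on (0, π)). For the constant mode: ∫_0^π 1 dx = π, ∫_0^π cos(nx) dx = 0, ∫_0^π sin(nx) dx = (1−(−1)^n)/n.
  u² squared terms: (-2)²·∫1 dx = 4·π = 4*π;  (1)²·∫sin(5x)² dx = 1·π/2 = π/2.
  u² cross terms: 2·(-2)·(1)·∫1·sin(5x) dx = -4·(2/5) = -8/5.
  So ∫_0^π u² dx = 4*π + π/2 − 8/5 = -8/5 + 9*π/2.
  (u')² squared terms: (5)²·∫cos(5x)² dx = 25·π/2 = 25*π/2.
  So ∫_0^π (u')² dx = 25*π/2.
||u||_{H^1}^2 = (-8/5 + 9*π/2) + (25*π/2) = -8/5 + 17*π.


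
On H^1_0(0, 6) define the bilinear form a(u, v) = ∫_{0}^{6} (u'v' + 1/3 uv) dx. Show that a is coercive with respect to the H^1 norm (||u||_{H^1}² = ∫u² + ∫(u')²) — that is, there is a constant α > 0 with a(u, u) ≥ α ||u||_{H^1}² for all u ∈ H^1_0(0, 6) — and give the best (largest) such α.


α = (π^2 + 12)/(π^2 + 36)

Coercivity of a(·,·) on H^1_0(0, 6) means a(u, u) ≥ α ||u||_{H^1}² for every u ∈ H^1_0.
The interval has length L = 6, and Poincaré/coercivity depend only on L. Here a(u, u) = ∫(u')² + (1/3)·∫u².
Here 0 < c = 1/3 < 1. The condition a(u,u) ≥ α||u||_{H^1}² reads (1−α)∫(u')² ≥ (α−c)∫u². Any admissible α is ≤ 1 (rapidly oscillating u have ∫u²/∫(u')² → 0), and α = 1 would force 0 ≥ (1−c)∫u², impossible since c < 1; so 1−α > 0. By the sharp Poincaré inequality on H^1_0 of an interval of length L, ∫(u')² ≥ (π/L)²∫u² with equality for the first sine mode sin(π(x−x₀)/L) (x₀ the left endpoint), so the inequality holds for all u iff (1−α)(π/L)² ≥ α − c, i.e. α ≤ ((π/L)² + c)/((π/L)² + 1) = (1 + c(L/π)²)/(1 + (L/π)²). With (π/L)² = π^2/36 and c = 1/3, the largest admissible constant is α = ((π/L)² + c)/((π/L)² + 1).
Simplifying, α = (π^2 + 12)/(π^2 + 36).


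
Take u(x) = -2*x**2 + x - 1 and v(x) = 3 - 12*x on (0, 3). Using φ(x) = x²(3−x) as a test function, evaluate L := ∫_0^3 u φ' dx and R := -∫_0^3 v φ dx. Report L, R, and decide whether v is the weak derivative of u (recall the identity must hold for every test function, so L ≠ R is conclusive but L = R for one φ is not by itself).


LHS = 837/20, RHS = 2511/20. No, v is not the weak derivative of u.

u(x) = -2*x**2 + x - 1, classical derivative u'(x) = 1 - 4*x.
φ(x) = x²(3−x), so φ'(x) = 3*x*(2 - x).
Note φ(0) = φ(3) = 0, so the boundary term u·φ vanishes.
LHS = ∫_0^3 u(x) φ'(x) dx = ∫_0^3 (6*x^4 - 15*x^3 + 9*x^2 - 6*x) dx. Term by term:
  ∫_0^3 6*x^4 dx = 1458/5;  ∫_0^3 -15*x^3 dx = -1215/4;  ∫_0^3 9*x^2 dx = 81;
  ∫_0^3 -6*x dx = -27.
Sum: 1458/5 − 1215/4 + 81 − 27 = 837/20.
So LHS = 837/20.
∫_0^3 v(x) φ(x) dx = ∫_0^3 (12*x^4 - 39*x^3 + 9*x^2) dx. Term by term:
  ∫_0^3 12*x^4 dx = 2916/5;  ∫_0^3 -39*x^3 dx = -3159/4;  ∫_0^3 9*x^2 dx = 81.
Sum: 2916/5 − 3159/4 + 81 = -2511/20.
So RHS = -∫_0^3 v(x) φ(x) dx = 2511/20.
LHS − RHS = -837/10 ≠ 0, so the identity fails.
(For a valid weak derivative the identity must hold for EVERY test function, in particular this one. The failure shows v is NOT the weak derivative of u.)
Correct weak derivative would be u'(x) = 1 - 4*x.


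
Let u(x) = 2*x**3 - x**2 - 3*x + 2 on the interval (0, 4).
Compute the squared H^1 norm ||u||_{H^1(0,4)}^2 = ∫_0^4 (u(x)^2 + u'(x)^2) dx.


||u||_{H^1}^2 = 222340/21

The H^1 norm (squared) on an interval (0, L) is
  ||u||_{H^1}^2 = ∫_0^L u(x)^2 dx + ∫_0^L u'(x)^2 dx.
Compute u'(x) = 6*x**2 - 2*x - 3.
Then u(x)^2 = 4*x**6 - 4*x**5 - 11*x**4 + 14*x**3 + 5*x**2 - 12*x + 4 and u'(x)^2 = 36*x**4 - 24*x**3 - 32*x**2 + 12*x + 9.
Integrate each monomial from 0 to 4 using ∫_0^4 c·x^n dx = c·4^(n+1)/(n+1):
  ∫_0^4 u(x)^2 dx = ∫_0^4 (4*x^6 - 4*x^5 - 11*x^4 + 14*x^3 + 5*x^2 - 12*x + 4) dx. Term by term:
    ∫_0^4 4*x^6 dx = 65536/7;  ∫_0^4 -4*x^5 dx = -8192/3;  ∫_0^4 -11*x^4 dx = -11264/5;
    ∫_0^4 14*x^3 dx = 896;  ∫_0^4 5*x^2 dx = 320/3;  ∫_0^4 -12*x dx = -96;
    ∫_0^4 4 dx = 16.
  Sum: 65536/7 − 8192/3 − 11264/5 + 896 + 320/3 − 96 + 16 = 185552/35.
  ∫_0^4 u'(x)^2 dx = ∫_0^4 (36*x^4 - 24*x^3 - 32*x^2 + 12*x + 9) dx. Term by term:
    ∫_0^4 36*x^4 dx = 36864/5;  ∫_0^4 -24*x^3 dx = -1536;  ∫_0^4 -32*x^2 dx = -2048/3;
    ∫_0^4 12*x dx = 96;  ∫_0^4 9 dx = 36.
  Sum: 36864/5 − 1536 − 2048/3 + 96 + 36 = 79292/15.
Adding: ||u||_{H^1}^2 = 185552/35 + 79292/15 = 222340/21.


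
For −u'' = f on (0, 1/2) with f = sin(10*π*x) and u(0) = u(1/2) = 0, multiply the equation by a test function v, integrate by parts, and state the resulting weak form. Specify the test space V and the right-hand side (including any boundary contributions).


V = H^1_0(0, 1/2) (so v(0) = v(1/2) = 0); weak form: ∫_0^1/2 u'v' dx = ∫_0^1/2 (sin(10*π*x)) v dx for all v ∈ V.

Multiply both sides by a test function v and integrate from 0 to 1/2:
  ∫_0^1/2 −u''(x) v(x) dx = ∫_0^1/2 f(x) v(x) dx.
Integrate the LHS by parts once:
  ∫_0^1/2 −u'' v dx = −[u'(x) v(x)]_0^1/2 + ∫_0^1/2 u'(x) v'(x) dx.
Thus ∫_0^1/2 u'(x) v'(x) dx = ∫_0^1/2 f(x) v(x) dx + [u'(x) v(x)]_0^1/2.
Choose V so that boundary terms are either known or forced to vanish.
u is Dirichlet: u(0) = u(1/2) = 0. Let V = H^1_0(0, 1/2); then v(0) = v(1/2) = 0, and [u' v]_0^1/2 = 0.
Weak formulation: find u (satisfying any essential BC) such that ∫_0^1/2 u'(x) v'(x) dx = ∫_0^1/2 f v dx for all v ∈ V.
Substituting f(x) = sin(10*π*x), the right-hand side is ∫_0^1/2 (sin(10*π*x)) v dx.


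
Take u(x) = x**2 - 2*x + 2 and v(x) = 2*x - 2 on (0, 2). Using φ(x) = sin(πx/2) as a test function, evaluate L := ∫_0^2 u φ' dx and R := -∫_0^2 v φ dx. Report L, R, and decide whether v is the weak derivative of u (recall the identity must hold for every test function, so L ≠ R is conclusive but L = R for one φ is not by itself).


LHS = 0, RHS = 0. Yes, v = u' weakly.

u(x) = x**2 - 2*x + 2, classical derivative u'(x) = 2*x - 2.
φ(x) = sin(πx/2), so φ'(x) = π*cos(π*x/2)/2.
Note φ(0) = φ(2) = 0, so the boundary term u·φ vanishes.
LHS = ∫_0^2 u(x) φ'(x) dx = ∫_0^2 (π*x^2*cos(π*x/2)/2 - π*x*cos(π*x/2) + π*cos(π*x/2)) dx. Term by term:
  ∫_0^2 π*cos(π*x/2) dx = 0;  ∫_0^2 π*x^2*cos(π*x/2)/2 dx = -8/π;  ∫_0^2 -π*x*cos(π*x/2) dx = 8/π.
Sum: 0 − 8/π + 8/π = 0.
So LHS = 0.
∫_0^2 v(x) φ(x) dx = ∫_0^2 (2*x*sin(π*x/2) - 2*sin(π*x/2)) dx. Term by term:
  ∫_0^2 -2*sin(π*x/2) dx = -8/π;  ∫_0^2 2*x*sin(π*x/2) dx = 8/π.
Sum: -8/π + 8/π = 0.
So RHS = -∫_0^2 v(x) φ(x) dx = 0.
LHS = RHS, so the identity holds for this test φ.
Moreover u is smooth here and v(x) = u'(x) = 2*x - 2 pointwise, so the identity holds for every test function. Hence v is the weak derivative of u.


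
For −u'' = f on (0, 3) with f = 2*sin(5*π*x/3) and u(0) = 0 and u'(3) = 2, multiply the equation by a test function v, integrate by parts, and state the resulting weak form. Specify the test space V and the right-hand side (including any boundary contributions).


V = {v ∈ H^1(0, 3) : v(0) = 0} (test functions vanish at x = 0 where u is specified); weak form: ∫_0^3 u'v' dx = ∫_0^3 (2*sin(5*π*x/3)) v dx + 2·v(3) for all v ∈ V.

Multiply both sides by a test function v and integrate from 0 to 3:
  ∫_0^3 −u''(x) v(x) dx = ∫_0^3 f(x) v(x) dx.
Integrate the LHS by parts once:
  ∫_0^3 −u'' v dx = −[u'(x) v(x)]_0^3 + ∫_0^3 u'(x) v'(x) dx.
Thus ∫_0^3 u'(x) v'(x) dx = ∫_0^3 f(x) v(x) dx + [u'(x) v(x)]_0^3.
Choose V so that boundary terms are either known or forced to vanish.
Mixed BC: u(0) = 0 (Dirichlet) and u'(3) = 2 (Neumann). Define V = {v ∈ H^1(0, 3) : v(0) = 0}. Then [u' v]_0^3 = u'(3)·v(3) − u'(0)·0 = 2·v(3).
Weak formulation: find u (satisfying any essential BC) such that ∫_0^3 u'(x) v'(x) dx = ∫_0^3 f v dx + 2·v(3) for all v ∈ V (Dirichlet at 0 absorbed into V; Neumann datum at x = 3 contributes the boundary term).
Substituting f(x) = 2*sin(5*π*x/3), the right-hand side is ∫_0^3 (2*sin(5*π*x/3)) v dx + 2·v(3).


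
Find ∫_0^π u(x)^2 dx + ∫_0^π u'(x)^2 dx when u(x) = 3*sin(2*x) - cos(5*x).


||u||_{H^1(0,π)}^2 = 208/7 + 71*π/2

u'(x) = 5*sin(5*x) + 6*cos(2*x).
Expand u² and (u')² and integrate term by term on (0, π), using: for integers n ≥ 1, ∫_0^π sin²(nx) dx = ∫_0^π cos²(nx) dx = π/2; for n ≠ n', ∫_0^π sin(nx)sin(n'x) dx = ∫_0^π cos(nx)cos(n'x) dx = 0; and by product-to-sum, ∫_0^π sin(nx)cos(n'x) dx = ½∫_0^π [sin((n+n')x) + sin((n−n')x)] dx, which is 0 when n+n' is even and 2n/(n²−n'²) when n+n' is odd (it need not vanish on (0, π)).
  u² squared terms: (-1)²·∫cos(5x)² dx = 1·π/2 = π/2;  (3)²·∫sin(2x)² dx = 9·π/2 = 9*π/2.
  u² cross terms: 2·(-1)·(3)·∫cos(5x)·sin(2x) dx = -6·(-4/21) = 8/7.
  So ∫_0^π u² dx = π/2 + 9*π/2 + 8/7 = 8/7 + 5*π.
  (u')² squared terms: (5)²·∫sin(5x)² dx = 25·π/2 = 25*π/2;  (6)²·∫cos(2x)² dx = 36·π/2 = 18*π.
  (u')² cross terms: 2·(5)·(6)·∫sin(5x)·cos(2x) dx = 60·(10/21) = 200/7.
  So ∫_0^π (u')² dx = 25*π/2 + 18*π + 200/7 = 200/7 + 61*π/2.
||u||_{H^1}^2 = (8/7 + 5*π) + (200/7 + 61*π/2) = 208/7 + 71*π/2.


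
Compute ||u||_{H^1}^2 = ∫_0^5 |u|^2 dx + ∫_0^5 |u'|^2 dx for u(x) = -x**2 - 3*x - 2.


||u||_{H^1}^2 = 15815/6

The H^1 norm (squared) on an interval (0, L) is
  ||u||_{H^1}^2 = ∫_0^L u(x)^2 dx + ∫_0^L u'(x)^2 dx.
Compute u'(x) = -2*x - 3.
Then u(x)^2 = x**4 + 6*x**3 + 13*x**2 + 12*x + 4 and u'(x)^2 = 4*x**2 + 12*x + 9.
Integrate each monomial from 0 to 5 using ∫_0^5 c·x^n dx = c·5^(n+1)/(n+1):
  ∫_0^5 u(x)^2 dx = ∫_0^5 (x^4 + 6*x^3 + 13*x^2 + 12*x + 4) dx. Term by term:
    ∫_0^5 x^4 dx = 625;  ∫_0^5 6*x^3 dx = 1875/2;  ∫_0^5 13*x^2 dx = 1625/3;
    ∫_0^5 12*x dx = 150;  ∫_0^5 4 dx = 20.
  Sum: 625 + 1875/2 + 1625/3 + 150 + 20 = 13645/6.
  ∫_0^5 u'(x)^2 dx = ∫_0^5 (4*x^2 + 12*x + 9) dx. Term by term:
    ∫_0^5 4*x^2 dx = 500/3;  ∫_0^5 12*x dx = 150;  ∫_0^5 9 dx = 45.
  Sum: 500/3 + 150 + 45 = 1085/3.
Adding: ||u||_{H^1}^2 = 13645/6 + 1085/3 = 15815/6.


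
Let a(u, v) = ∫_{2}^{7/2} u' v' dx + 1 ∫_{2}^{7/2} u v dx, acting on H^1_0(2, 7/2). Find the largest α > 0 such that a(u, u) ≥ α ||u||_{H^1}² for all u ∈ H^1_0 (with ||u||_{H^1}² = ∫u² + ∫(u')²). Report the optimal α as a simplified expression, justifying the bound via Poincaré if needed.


α = 1

Coercivity of a(·,·) on H^1_0(2, 7/2) means a(u, u) ≥ α ||u||_{H^1}² for every u ∈ H^1_0.
The interval has length L = 3/2, and Poincaré/coercivity depend only on L. Here a(u, u) = ∫(u')² + (1)·∫u².
Here c = 1 ≥ 1, so a(u,u) = ∫(u')² + c∫u² ≥ ∫(u')² + ∫u² = ||u||_{H^1}², i.e. α = 1 works. No larger α is possible: a(u,u) ≥ α||u||_{H^1}² means (1−α)∫(u')² ≥ (α−c)∫u², and for the modes u_n = sin(nπ(x−x₀)/L) (x₀ the left endpoint) one has ∫u_n²/∫(u_n')² = (L/(nπ))² → 0, so a(u_n,u_n)/||u_n||_{H^1}² → 1. Hence the optimal constant is α = 1.
Therefore α = 1.
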